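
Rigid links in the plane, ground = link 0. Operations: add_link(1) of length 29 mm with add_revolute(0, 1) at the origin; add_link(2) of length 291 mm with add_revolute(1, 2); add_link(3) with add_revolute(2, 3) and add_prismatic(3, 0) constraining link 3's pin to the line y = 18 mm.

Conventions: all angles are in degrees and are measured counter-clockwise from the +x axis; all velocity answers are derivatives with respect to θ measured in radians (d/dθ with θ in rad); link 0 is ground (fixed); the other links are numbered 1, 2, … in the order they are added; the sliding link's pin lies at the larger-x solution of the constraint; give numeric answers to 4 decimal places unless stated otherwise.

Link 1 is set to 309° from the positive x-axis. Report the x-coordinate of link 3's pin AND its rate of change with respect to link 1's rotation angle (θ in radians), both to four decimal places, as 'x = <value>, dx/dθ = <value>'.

geometry: r = 29 mm, L = 291 mm, e = 18 mm
crank pin P = (r cos θ, r sin θ) = (18.250291, -22.537233)
h = r sin θ − e = -22.537233 − 18 = -40.537233
x = r cos θ + √(L² − h²) = 18.250291 + 288.162685 = 306.412976
dx/dθ = −r sin θ − h·r cos θ/√(L² − h²) (θ in radians; h = -40.537233) = 25.104589

x = 306.4130, dx/dθ = 25.1046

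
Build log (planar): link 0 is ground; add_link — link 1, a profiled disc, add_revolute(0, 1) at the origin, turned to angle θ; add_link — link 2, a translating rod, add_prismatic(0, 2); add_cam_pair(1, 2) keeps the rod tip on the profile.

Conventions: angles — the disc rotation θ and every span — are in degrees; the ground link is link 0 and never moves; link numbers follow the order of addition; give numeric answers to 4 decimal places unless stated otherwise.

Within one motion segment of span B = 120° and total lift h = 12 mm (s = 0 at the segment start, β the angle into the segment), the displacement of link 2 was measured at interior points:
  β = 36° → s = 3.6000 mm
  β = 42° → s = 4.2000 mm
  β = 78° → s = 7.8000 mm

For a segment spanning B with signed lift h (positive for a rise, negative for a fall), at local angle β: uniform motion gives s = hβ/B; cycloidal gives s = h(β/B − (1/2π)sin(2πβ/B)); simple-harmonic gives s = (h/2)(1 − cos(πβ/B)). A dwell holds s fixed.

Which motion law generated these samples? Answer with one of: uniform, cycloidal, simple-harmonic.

candidates at β/B = r: uniform s = h·r (linear in β); cycloidal s = h·(r − sin(2πr)/(2π)); simple-harmonic s = (h/2)(1 − cos(πr))
β=36°: printed 3.6000 | uniform 3.6000, cycloidal 1.7836, simple-harmonic 2.4733
β=42°: printed 4.2000 | uniform 4.2000, cycloidal 2.6549, simple-harmonic 3.2761
β=78°: printed 7.8000 | uniform 7.8000, cycloidal 9.3451, simple-harmonic 8.7239
only one law matches every sample → uniform

uniform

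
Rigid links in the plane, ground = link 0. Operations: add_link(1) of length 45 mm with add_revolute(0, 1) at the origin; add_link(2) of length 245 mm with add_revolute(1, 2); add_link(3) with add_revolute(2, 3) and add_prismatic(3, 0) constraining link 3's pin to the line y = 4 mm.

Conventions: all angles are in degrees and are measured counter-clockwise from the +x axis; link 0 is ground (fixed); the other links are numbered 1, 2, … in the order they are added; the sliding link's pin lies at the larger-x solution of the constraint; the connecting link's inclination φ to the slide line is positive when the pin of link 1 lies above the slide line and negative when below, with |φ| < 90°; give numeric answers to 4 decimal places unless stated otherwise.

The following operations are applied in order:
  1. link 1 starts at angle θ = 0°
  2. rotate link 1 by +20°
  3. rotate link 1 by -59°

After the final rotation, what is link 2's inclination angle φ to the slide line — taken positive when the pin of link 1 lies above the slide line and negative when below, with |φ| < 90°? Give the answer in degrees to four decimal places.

geometry: r = 45 mm, L = 245 mm, e = 4 mm; θ starts at 0°
rotate link 1 by +20°: θ ← 0° +20° = 20°
rotate link 1 by -59°: θ ← 20° -59° = -39°
h = r sin θ − e = -28.319418 − 4 = -32.319418
sin φ = h / L = -32.319418 / 245 = -0.13191599
φ = arcsin(-0.13191599) = -7.580324°

-7.5803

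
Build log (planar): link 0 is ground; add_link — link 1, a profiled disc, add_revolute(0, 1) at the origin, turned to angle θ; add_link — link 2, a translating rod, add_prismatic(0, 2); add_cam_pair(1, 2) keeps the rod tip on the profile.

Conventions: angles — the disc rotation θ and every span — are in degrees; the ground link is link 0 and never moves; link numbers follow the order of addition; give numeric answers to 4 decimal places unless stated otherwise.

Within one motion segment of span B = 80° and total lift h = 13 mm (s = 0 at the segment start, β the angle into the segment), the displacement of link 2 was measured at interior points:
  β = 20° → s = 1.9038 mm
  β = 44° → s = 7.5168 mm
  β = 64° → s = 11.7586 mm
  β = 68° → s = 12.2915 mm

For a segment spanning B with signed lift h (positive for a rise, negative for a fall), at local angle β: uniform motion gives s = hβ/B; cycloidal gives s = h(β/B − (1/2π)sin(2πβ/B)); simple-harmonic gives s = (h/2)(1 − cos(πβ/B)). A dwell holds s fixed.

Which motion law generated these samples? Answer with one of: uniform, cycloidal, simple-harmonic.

candidates at β/B = r: uniform s = h·r (linear in β); cycloidal s = h·(r − sin(2πr)/(2π)); simple-harmonic s = (h/2)(1 − cos(πr))
β=20°: printed 1.9038 | uniform 3.2500, cycloidal 1.1810, simple-harmonic 1.9038
β=44°: printed 7.5168 | uniform 7.1500, cycloidal 7.7894, simple-harmonic 7.5168
β=64°: printed 11.7586 | uniform 10.4000, cycloidal 12.3677, simple-harmonic 11.7586
β=68°: printed 12.2915 | uniform 11.0500, cycloidal 12.7239, simple-harmonic 12.2915
only one law matches every sample → simple-harmonic

simple-harmonic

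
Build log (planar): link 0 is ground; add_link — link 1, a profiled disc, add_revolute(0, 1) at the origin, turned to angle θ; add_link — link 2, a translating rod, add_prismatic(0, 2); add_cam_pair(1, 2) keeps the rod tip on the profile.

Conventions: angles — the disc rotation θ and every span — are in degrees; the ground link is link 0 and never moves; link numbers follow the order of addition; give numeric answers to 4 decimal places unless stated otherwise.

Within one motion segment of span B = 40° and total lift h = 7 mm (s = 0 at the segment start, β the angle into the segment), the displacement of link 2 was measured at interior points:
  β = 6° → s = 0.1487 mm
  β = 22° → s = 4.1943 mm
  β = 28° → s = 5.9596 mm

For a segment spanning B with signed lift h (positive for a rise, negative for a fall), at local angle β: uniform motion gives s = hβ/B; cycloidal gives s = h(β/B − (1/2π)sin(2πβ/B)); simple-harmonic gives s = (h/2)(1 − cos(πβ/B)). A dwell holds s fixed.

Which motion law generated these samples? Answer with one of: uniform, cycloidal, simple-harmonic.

candidates at β/B = r: uniform s = h·r (linear in β); cycloidal s = h·(r − sin(2πr)/(2π)); simple-harmonic s = (h/2)(1 − cos(πr))
β=6°: printed 0.1487 | uniform 1.0500, cycloidal 0.1487, simple-harmonic 0.3815
β=22°: printed 4.1943 | uniform 3.8500, cycloidal 4.1943, simple-harmonic 4.0475
β=28°: printed 5.9596 | uniform 4.9000, cycloidal 5.9596, simple-harmonic 5.5572
only one law matches every sample → cycloidal

cycloidal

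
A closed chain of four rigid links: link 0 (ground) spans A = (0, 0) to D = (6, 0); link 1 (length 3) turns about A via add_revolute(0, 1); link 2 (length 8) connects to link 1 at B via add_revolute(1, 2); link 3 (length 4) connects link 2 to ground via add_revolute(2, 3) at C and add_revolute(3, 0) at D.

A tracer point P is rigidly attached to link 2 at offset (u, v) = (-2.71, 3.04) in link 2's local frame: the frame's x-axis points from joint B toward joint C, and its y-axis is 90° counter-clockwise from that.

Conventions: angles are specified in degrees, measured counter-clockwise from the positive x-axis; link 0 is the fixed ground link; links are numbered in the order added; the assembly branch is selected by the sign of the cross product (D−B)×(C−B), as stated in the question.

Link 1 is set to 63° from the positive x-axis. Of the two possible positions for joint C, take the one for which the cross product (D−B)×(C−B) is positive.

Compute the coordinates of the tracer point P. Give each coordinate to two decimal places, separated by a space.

A=(0,0), D=(6.00,0)
B = A + 3.00·(cos63°, sin63°) = (1.3620, 2.6730)
|BD| = 5.3532
circle(B,8.00) ∩ circle(D,4.00): a=7.1599, h=3.5687
  candidates: C₊=(9.3474,2.1898) cross=19.104; C₋=(5.7834,-3.9941) cross=-19.104
  branch + wants cross > 0 → take C=(9.3474,2.1898) (cross=19.104)
ex = (C−B)/|BC| = (0.9982,-0.0604); ey = (0.0604,0.9982)
P = B + -2.71·ex + 3.04·ey = (-1.1595,5.8712)

-1.16 5.87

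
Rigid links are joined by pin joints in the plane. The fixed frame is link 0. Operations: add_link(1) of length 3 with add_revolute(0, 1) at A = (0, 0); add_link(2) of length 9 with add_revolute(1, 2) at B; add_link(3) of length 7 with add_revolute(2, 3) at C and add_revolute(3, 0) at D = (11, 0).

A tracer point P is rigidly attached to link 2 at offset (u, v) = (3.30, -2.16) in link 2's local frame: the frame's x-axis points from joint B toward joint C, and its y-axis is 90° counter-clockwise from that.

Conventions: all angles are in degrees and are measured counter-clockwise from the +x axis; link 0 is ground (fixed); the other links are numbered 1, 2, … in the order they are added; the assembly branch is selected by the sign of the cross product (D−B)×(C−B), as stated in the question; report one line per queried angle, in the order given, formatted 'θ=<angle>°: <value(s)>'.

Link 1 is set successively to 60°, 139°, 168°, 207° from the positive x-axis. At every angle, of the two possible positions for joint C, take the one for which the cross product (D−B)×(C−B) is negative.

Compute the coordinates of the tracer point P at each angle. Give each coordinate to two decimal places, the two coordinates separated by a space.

A=(0,0), D=(11.00,0)
θ=60°: B = A + 3.00·(cos60°, sin60°) = (1.5000, 2.5981)
θ=60°: |BD| = 9.8489
θ=60°: circle(B,9.00) ∩ circle(D,7.00): a=6.5490, h=6.1734
θ=60°:   candidates: C₊=(9.4455,6.8252) cross=60.801; C₋=(6.1885,-5.0842) cross=-60.801
θ=60°:   branch - wants cross < 0 → take C=(6.1885,-5.0842) (cross=-60.801)
θ=60°: ex = (C−B)/|BC| = (0.5209,-0.8536); ey = (0.8536,0.5209)
θ=60°: P = B + 3.30·ex + -2.16·ey = (1.3754,-1.3440)
θ=139°: B = A + 3.00·(cos139°, sin139°) = (-2.2641, 1.9682)
θ=139°: |BD| = 13.4094
θ=139°: circle(B,9.00) ∩ circle(D,7.00): a=7.8979, h=4.3155
θ=139°:   candidates: C₊=(6.1816,5.0777) cross=57.868; C₋=(4.9148,-3.4598) cross=-57.868
θ=139°:   branch - wants cross < 0 → take C=(4.9148,-3.4598) (cross=-57.868)
θ=139°: ex = (C−B)/|BC| = (0.7977,-0.6031); ey = (0.6031,0.7977)
θ=139°: P = B + 3.30·ex + -2.16·ey = (-0.9346,-1.7450)
θ=168°: B = A + 3.00·(cos168°, sin168°) = (-2.9344, 0.6237)
θ=168°: |BD| = 13.9484
θ=168°: circle(B,9.00) ∩ circle(D,7.00): a=8.1213, h=3.8788
θ=168°:   candidates: C₊=(5.3522,4.1355) cross=54.102; C₋=(5.0053,-3.6143) cross=-54.102
θ=168°:   branch - wants cross < 0 → take C=(5.0053,-3.6143) (cross=-54.102)
θ=168°: ex = (C−B)/|BC| = (0.8822,-0.4709); ey = (0.4709,0.8822)
θ=168°: P = B + 3.30·ex + -2.16·ey = (-1.0403,-2.8357)
θ=207°: B = A + 3.00·(cos207°, sin207°) = (-2.6730, -1.3620)
θ=207°: |BD| = 13.7407
θ=207°: circle(B,9.00) ∩ circle(D,7.00): a=8.0348, h=4.0549
θ=207°:   candidates: C₊=(4.9203,3.4694) cross=55.718; C₋=(5.7241,-4.6005) cross=-55.718
θ=207°:   branch - wants cross < 0 → take C=(5.7241,-4.6005) (cross=-55.718)
θ=207°: ex = (C−B)/|BC| = (0.9330,-0.3598); ey = (0.3598,0.9330)
θ=207°: P = B + 3.30·ex + -2.16·ey = (-0.3713,-4.5648)

θ=60°: 1.38 -1.34
θ=139°: -0.93 -1.75
θ=168°: -1.04 -2.84
θ=207°: -0.37 -4.56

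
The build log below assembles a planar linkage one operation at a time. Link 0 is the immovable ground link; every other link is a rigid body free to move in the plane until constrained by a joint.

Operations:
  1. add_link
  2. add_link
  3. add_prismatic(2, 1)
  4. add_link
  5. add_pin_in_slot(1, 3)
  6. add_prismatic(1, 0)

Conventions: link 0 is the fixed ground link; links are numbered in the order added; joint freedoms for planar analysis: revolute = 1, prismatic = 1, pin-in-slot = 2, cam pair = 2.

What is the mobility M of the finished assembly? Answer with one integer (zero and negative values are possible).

link 0 = ground. State L|J1|J2 = 1|0|0
+link1  2|0|0
+link2  3|0|0
P(2,1) f=1→J1  3|1|0
+link3  4|1|0
PS(1,3) f=2→J2  4|1|1
P(1,0) f=1→J1  4|2|1
M = 3(4−1)−2·2−1 = 9−4−1 = 4

M = 4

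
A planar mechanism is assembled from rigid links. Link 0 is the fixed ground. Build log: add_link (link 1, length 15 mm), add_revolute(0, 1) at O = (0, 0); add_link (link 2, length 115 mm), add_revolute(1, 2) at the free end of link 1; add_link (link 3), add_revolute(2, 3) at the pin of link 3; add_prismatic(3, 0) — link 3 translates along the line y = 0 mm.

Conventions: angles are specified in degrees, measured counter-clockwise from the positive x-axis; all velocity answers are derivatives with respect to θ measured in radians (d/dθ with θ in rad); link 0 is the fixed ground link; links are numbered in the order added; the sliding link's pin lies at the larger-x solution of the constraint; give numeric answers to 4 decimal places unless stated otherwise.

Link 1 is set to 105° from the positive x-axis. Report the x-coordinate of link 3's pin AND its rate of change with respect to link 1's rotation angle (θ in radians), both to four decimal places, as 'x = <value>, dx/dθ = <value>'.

geometry: r = 15 mm, L = 115 mm, e = 0 mm
crank pin P = (r cos θ, r sin θ) = (-3.882286, 14.488887)
h = r sin θ − e = 14.488887 − 0 = 14.488887
x = r cos θ + √(L² − h²) = -3.882286 + 114.083619 = 110.201333
dx/dθ = −r sin θ − h·r cos θ/√(L² − h²) (θ in radians; h = 14.488887) = -13.995828

x = 110.2013, dx/dθ = -13.9958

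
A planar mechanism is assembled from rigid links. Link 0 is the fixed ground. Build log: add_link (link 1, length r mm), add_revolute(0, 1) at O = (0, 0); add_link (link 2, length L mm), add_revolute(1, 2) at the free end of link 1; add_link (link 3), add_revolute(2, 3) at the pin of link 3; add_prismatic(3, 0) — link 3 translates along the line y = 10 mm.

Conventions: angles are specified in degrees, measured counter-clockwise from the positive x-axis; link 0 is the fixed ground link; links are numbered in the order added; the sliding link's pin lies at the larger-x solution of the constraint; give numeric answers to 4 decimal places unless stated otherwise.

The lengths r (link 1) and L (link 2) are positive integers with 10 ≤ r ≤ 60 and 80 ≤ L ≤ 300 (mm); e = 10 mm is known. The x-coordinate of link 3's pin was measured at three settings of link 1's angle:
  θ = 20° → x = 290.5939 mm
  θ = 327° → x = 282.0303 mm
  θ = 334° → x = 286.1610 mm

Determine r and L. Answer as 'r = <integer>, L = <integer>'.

constraint per measurement: (x − r cos θ)² + (r sin θ − e)² = L²
subtracting the θ₁ and θ₂ equations cancels the r² and L² terms:
r = (x₁² − x₂²) / (2[(x₁cos θ₁ + e sin θ₁) − (x₂cos θ₂ + e sin θ₂)]) = 53.9998 → r = 54
L² = (x₁ − r cos θ₁)² + (r sin θ₁ − e)² = 57599.9871 → L = 240.0000 → L = 240
check at θ₃=334°: x = 286.1610 (printed 286.1610) ✓

r = 54, L = 240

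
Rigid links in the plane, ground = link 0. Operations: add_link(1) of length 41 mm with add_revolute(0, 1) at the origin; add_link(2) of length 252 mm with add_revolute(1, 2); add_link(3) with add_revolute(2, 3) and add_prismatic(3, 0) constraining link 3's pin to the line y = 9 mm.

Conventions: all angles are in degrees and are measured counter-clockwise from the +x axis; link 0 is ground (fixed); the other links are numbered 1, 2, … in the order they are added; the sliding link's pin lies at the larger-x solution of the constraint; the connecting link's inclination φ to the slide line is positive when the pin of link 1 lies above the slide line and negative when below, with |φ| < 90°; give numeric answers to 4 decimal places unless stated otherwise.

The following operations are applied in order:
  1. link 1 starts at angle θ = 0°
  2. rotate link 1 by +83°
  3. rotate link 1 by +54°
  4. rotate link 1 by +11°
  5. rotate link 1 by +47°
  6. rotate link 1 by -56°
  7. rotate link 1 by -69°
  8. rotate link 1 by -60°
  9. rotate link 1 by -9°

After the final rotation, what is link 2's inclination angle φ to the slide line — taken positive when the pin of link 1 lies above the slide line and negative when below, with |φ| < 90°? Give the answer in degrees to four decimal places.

geometry: r = 41 mm, L = 252 mm, e = 9 mm; θ starts at 0°
rotate link 1 by +83°: θ ← 0° +83° = 83°
rotate link 1 by +54°: θ ← 83° +54° = 137°
rotate link 1 by +11°: θ ← 137° +11° = 148°
rotate link 1 by +47°: θ ← 148° +47° = 195°
rotate link 1 by -56°: θ ← 195° -56° = 139°
rotate link 1 by -69°: θ ← 139° -69° = 70°
rotate link 1 by -60°: θ ← 70° -60° = 10°
rotate link 1 by -9°: θ ← 10° -9° = 1°
h = r sin θ − e = 0.715549 − 9 = -8.284451
sin φ = h / L = -8.284451 / 252 = -0.03287481
φ = arcsin(-0.03287481) = -1.883927°

-1.8839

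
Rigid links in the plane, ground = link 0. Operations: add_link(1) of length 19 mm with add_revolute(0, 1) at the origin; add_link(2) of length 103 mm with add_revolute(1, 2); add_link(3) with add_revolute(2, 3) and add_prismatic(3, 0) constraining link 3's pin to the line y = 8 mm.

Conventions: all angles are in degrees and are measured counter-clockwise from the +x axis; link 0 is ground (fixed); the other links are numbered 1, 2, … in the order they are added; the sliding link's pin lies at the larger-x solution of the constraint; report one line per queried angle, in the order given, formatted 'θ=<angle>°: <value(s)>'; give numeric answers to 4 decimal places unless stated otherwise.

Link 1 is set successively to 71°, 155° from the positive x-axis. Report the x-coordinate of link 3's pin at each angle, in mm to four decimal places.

geometry: r = 19 mm, L = 103 mm, e = 8 mm
θ=71°: crank pin P = (r cos θ, r sin θ) = (6.185795, 17.964853)
θ=71°: h = r sin θ − e = 17.964853 − 8 = 9.964853
θ=71°: x = r cos θ + √(L² − h²) = 6.185795 + 102.516836 = 108.702631
θ=155°: crank pin P = (r cos θ, r sin θ) = (-17.219848, 8.029747)
θ=155°: h = r sin θ − e = 8.029747 − 8 = 0.029747
θ=155°: x = r cos θ + √(L² − h²) = -17.219848 + 102.999996 = 85.780148

θ=71°: 108.7026
θ=155°: 85.7801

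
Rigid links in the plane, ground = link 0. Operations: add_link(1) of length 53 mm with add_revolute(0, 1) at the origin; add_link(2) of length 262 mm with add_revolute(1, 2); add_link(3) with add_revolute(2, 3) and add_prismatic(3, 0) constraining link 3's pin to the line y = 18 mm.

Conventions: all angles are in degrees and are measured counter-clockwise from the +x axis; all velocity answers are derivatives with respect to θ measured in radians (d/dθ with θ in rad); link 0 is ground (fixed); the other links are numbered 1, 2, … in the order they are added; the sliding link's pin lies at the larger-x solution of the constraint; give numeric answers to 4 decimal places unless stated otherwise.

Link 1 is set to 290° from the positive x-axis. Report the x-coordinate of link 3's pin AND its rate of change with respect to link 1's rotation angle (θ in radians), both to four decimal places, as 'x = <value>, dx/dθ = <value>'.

geometry: r = 53 mm, L = 262 mm, e = 18 mm
crank pin P = (r cos θ, r sin θ) = (18.127068, -49.803709)
h = r sin θ − e = -49.803709 − 18 = -67.803709
x = r cos θ + √(L² − h²) = 18.127068 + 253.074410 = 271.201478
dx/dθ = −r sin θ − h·r cos θ/√(L² − h²) (θ in radians; h = -67.803709) = 54.660314

x = 271.2015, dx/dθ = 54.6603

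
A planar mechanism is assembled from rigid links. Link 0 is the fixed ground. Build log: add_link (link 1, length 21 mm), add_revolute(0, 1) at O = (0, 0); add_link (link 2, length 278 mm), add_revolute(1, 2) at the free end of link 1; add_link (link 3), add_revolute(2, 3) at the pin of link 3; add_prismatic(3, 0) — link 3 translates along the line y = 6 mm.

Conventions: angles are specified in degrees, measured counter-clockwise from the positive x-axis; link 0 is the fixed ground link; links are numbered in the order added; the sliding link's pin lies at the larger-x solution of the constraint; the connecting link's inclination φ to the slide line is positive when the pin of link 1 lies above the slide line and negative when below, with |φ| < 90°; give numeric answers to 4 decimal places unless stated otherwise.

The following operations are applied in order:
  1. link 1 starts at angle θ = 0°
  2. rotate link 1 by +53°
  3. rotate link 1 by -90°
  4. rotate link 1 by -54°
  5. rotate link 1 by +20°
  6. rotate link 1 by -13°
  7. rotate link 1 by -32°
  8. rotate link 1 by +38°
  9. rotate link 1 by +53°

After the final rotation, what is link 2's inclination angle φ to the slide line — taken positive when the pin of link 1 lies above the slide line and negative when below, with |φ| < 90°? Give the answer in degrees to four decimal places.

geometry: r = 21 mm, L = 278 mm, e = 6 mm; θ starts at 0°
rotate link 1 by +53°: θ ← 0° +53° = 53°
rotate link 1 by -90°: θ ← 53° -90° = -37°
rotate link 1 by -54°: θ ← -37° -54° = -91°
rotate link 1 by +20°: θ ← -91° +20° = -71°
rotate link 1 by -13°: θ ← -71° -13° = -84°
rotate link 1 by -32°: θ ← -84° -32° = -116°
rotate link 1 by +38°: θ ← -116° +38° = -78°
rotate link 1 by +53°: θ ← -78° +53° = -25°
h = r sin θ − e = -8.874983 − 6 = -14.874983
sin φ = h / L = -14.874983 / 278 = -0.05350713
φ = arcsin(-0.05350713) = -3.067198°

-3.0672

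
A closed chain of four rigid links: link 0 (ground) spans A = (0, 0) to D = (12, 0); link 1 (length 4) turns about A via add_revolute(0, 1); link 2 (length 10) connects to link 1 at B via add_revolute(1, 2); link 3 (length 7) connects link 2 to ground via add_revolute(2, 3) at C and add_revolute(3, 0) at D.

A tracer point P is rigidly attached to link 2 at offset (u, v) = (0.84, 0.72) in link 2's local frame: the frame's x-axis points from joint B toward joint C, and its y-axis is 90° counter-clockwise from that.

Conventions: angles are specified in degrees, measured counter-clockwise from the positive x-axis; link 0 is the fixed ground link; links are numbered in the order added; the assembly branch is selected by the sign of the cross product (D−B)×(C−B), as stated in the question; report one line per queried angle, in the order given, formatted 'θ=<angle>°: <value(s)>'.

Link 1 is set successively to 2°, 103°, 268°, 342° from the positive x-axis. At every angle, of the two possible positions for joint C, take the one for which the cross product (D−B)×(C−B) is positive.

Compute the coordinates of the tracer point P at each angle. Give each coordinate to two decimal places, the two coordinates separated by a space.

A=(0,0), D=(12.00,0)
θ=2°: B = A + 4.00·(cos2°, sin2°) = (3.9976, 0.1396)
θ=2°: |BD| = 8.0037
θ=2°: circle(B,10.00) ∩ circle(D,7.00): a=7.1879, h=6.9523
θ=2°:   candidates: C₊=(11.3056,6.9655) cross=55.644; C₋=(11.0631,-6.9370) cross=-55.644
θ=2°:   branch + wants cross > 0 → take C=(11.3056,6.9655) (cross=55.644)
θ=2°: ex = (C−B)/|BC| = (0.7308,0.6826); ey = (-0.6826,0.7308)
θ=2°: P = B + 0.84·ex + 0.72·ey = (4.1200,1.2392)
θ=103°: B = A + 4.00·(cos103°, sin103°) = (-0.8998, 3.8975)
θ=103°: |BD| = 13.4757
θ=103°: circle(B,10.00) ∩ circle(D,7.00): a=8.6302, h=5.0518
θ=103°:   candidates: C₊=(8.8226,6.2373) cross=68.076; C₋=(5.9004,-3.4344) cross=-68.076
θ=103°:   branch + wants cross > 0 → take C=(8.8226,6.2373) (cross=68.076)
θ=103°: ex = (C−B)/|BC| = (0.9722,0.2340); ey = (-0.2340,0.9722)
θ=103°: P = B + 0.84·ex + 0.72·ey = (-0.2516,4.7940)
θ=268°: B = A + 4.00·(cos268°, sin268°) = (-0.1396, -3.9976)
θ=268°: |BD| = 12.7809
θ=268°: circle(B,10.00) ∩ circle(D,7.00): a=8.3856, h=5.4481
θ=268°:   candidates: C₊=(6.1212,3.8000) cross=69.631; C₋=(9.5293,-6.5495) cross=-69.631
θ=268°:   branch + wants cross > 0 → take C=(6.1212,3.8000) (cross=69.631)
θ=268°: ex = (C−B)/|BC| = (0.6261,0.7798); ey = (-0.7798,0.6261)
θ=268°: P = B + 0.84·ex + 0.72·ey = (-0.1751,-2.8918)
θ=342°: B = A + 4.00·(cos342°, sin342°) = (3.8042, -1.2361)
θ=342°: |BD| = 8.2885
θ=342°: circle(B,10.00) ∩ circle(D,7.00): a=7.2208, h=6.9181
θ=342°:   candidates: C₊=(9.9126,6.6815) cross=57.340; C₋=(11.9760,-7.0000) cross=-57.340
θ=342°:   branch + wants cross > 0 → take C=(9.9126,6.6815) (cross=57.340)
θ=342°: ex = (C−B)/|BC| = (0.6108,0.7918); ey = (-0.7918,0.6108)
θ=342°: P = B + 0.84·ex + 0.72·ey = (3.7473,-0.1312)

θ=2°: 4.12 1.24
θ=103°: -0.25 4.79
θ=268°: -0.18 -2.89
θ=342°: 3.75 -0.13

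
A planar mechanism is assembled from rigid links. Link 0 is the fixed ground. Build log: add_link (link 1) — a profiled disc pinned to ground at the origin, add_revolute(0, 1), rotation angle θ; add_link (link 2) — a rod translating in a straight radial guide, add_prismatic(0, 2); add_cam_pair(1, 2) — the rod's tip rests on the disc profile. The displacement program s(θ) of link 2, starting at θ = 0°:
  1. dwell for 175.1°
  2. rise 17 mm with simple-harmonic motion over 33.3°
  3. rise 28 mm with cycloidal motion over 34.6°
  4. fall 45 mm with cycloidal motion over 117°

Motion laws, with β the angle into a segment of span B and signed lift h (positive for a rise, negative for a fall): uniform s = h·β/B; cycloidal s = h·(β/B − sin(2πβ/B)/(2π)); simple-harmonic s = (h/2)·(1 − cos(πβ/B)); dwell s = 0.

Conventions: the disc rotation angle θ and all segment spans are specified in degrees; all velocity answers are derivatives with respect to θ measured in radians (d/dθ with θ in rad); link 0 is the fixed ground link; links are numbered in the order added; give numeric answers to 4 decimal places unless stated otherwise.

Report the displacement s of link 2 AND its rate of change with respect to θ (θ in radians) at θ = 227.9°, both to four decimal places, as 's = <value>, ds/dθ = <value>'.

seg 1 [0°–175.1°] dwell: s stays 0.0000
seg 2 [175.1°–208.4°] simple-harmonic, h=17: full span → s += 17 → s = 17.0000
seg 3 [208.4°–243°] cycloidal, h=28: θ=227.9° here. β=19.5, B=34.6. 28·(0.5636 − sin(2π·0.5636)/(2π)) = 17.5137 → s = 34.5137
velocity in seg [208.4°–243°] (cycloidal), θ in radians: β = 19.5° = 0.3403 rad, B = 34.6° = 0.6039 rad; ds/dθ = (h/B)(1 − cos(2πβ/B)) = (28/0.6039)(1 − cos(2π·0.5636)) = 89.081788 mm/rad

s = 34.5137, ds/dθ = 89.0818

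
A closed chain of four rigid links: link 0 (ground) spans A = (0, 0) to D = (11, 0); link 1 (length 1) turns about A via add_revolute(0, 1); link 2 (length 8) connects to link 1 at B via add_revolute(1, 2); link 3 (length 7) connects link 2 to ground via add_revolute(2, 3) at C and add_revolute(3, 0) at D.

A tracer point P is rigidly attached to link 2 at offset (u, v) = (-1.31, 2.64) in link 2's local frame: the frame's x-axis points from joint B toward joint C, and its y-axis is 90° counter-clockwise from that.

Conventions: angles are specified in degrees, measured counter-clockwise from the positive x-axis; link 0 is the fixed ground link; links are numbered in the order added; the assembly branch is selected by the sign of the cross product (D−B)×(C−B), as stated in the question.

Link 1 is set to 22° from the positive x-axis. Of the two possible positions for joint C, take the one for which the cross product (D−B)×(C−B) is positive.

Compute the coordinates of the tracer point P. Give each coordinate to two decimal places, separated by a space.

A=(0,0), D=(11.00,0)
B = A + 1.00·(cos22°, sin22°) = (0.9272, 0.3746)
|BD| = 10.0798
circle(B,8.00) ∩ circle(D,7.00): a=5.7840, h=5.5268
  candidates: C₊=(6.9125,5.6827) cross=55.709; C₋=(6.5017,-5.3634) cross=-55.709
  branch + wants cross > 0 → take C=(6.9125,5.6827) (cross=55.709)
ex = (C−B)/|BC| = (0.7482,0.6635); ey = (-0.6635,0.7482)
P = B + -1.31·ex + 2.64·ey = (-1.8046,1.4806)

-1.80 1.48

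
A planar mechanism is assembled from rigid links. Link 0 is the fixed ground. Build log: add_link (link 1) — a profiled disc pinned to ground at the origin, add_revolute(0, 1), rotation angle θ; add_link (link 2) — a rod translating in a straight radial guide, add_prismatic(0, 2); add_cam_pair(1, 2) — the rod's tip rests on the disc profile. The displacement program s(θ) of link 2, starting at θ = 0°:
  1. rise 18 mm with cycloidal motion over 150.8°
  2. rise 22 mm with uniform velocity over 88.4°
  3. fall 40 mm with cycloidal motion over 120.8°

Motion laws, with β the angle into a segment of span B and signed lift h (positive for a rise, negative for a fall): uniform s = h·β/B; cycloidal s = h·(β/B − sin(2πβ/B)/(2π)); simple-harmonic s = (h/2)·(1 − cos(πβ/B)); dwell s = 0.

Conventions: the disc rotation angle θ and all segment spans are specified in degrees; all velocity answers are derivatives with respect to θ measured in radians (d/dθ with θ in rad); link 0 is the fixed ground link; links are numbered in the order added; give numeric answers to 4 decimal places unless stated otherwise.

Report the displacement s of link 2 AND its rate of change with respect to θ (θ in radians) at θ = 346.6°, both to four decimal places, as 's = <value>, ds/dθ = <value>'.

seg 1 [0°–150.8°] cycloidal, h=18: full span → s += 18 → s = 18.0000
seg 2 [150.8°–239.2°] uniform, h=22: full span → s += 22 → s = 40.0000
seg 3 [239.2°–360°] cycloidal, h=-40: θ=346.6° here. β=107.4, B=120.8. -40·(0.8891 − sin(2π·0.8891)/(2π)) = -39.6494 → s = 0.3506
velocity in seg [239.2°–360°] (cycloidal), θ in radians: β = 107.4° = 1.8745 rad, B = 120.8° = 2.1084 rad; ds/dθ = (h/B)(1 − cos(2πβ/B)) = ((-40)/2.1084)(1 − cos(2π·0.8891)) = -4.424545 mm/rad

s = 0.3506, ds/dθ = -4.4245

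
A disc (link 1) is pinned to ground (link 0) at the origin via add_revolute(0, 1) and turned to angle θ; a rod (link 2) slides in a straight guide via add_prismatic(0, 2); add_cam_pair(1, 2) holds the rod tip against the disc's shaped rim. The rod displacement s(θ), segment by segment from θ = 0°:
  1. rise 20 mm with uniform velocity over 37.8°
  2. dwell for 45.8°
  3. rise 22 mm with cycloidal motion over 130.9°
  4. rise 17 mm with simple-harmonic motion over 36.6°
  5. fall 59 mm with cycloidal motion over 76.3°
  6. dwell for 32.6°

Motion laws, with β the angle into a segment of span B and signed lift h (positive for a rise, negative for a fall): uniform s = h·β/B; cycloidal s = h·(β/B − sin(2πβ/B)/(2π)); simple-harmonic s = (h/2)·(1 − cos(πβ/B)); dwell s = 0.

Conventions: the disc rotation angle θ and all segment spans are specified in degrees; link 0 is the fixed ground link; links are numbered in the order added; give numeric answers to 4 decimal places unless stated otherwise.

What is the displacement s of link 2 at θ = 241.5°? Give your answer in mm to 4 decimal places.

segment 1 (0° to 37.8°, uniform, h = 20) is passed completely: s = 0.0000 + (20) = 20.0000
segment 2 (37.8° to 83.6°, dwell): s unchanged at 20.0000
segment 3 (83.6° to 214.5°, cycloidal, h = 22) is passed completely: s = 20.0000 + (22) = 42.0000
θ = 241.5° falls in segment 4 (214.5° to 251.1°, simple-harmonic, h = 17): β = 241.5 − 214.5 = 27°, B = 36.6°; Δs = 17/2·(1 − cos(π·0.7377)) = 14.2738; s = 42.0000 + 14.2738 = 56.2738

56.2738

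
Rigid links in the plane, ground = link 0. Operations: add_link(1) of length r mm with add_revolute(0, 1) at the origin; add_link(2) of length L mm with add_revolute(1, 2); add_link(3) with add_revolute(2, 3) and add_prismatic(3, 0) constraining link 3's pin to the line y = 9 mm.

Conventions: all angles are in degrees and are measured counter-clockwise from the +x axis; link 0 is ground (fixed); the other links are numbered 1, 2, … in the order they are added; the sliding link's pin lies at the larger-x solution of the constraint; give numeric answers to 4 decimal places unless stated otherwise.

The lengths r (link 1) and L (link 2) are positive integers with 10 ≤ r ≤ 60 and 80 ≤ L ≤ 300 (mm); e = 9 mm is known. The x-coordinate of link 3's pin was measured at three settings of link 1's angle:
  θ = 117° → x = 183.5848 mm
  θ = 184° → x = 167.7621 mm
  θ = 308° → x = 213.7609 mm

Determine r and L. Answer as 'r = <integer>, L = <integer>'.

constraint per measurement: (x − r cos θ)² + (r sin θ − e)² = L²
subtracting the θ₁ and θ₂ equations cancels the r² and L² terms:
r = (x₁² − x₂²) / (2[(x₁cos θ₁ + e sin θ₁) − (x₂cos θ₂ + e sin θ₂)]) = 29.9999 → r = 30
L² = (x₁ − r cos θ₁)² + (r sin θ₁ − e)² = 39203.9806 → L = 198.0000 → L = 198
check at θ₃=308°: x = 213.7609 (printed 213.7609) ✓

r = 30, L = 198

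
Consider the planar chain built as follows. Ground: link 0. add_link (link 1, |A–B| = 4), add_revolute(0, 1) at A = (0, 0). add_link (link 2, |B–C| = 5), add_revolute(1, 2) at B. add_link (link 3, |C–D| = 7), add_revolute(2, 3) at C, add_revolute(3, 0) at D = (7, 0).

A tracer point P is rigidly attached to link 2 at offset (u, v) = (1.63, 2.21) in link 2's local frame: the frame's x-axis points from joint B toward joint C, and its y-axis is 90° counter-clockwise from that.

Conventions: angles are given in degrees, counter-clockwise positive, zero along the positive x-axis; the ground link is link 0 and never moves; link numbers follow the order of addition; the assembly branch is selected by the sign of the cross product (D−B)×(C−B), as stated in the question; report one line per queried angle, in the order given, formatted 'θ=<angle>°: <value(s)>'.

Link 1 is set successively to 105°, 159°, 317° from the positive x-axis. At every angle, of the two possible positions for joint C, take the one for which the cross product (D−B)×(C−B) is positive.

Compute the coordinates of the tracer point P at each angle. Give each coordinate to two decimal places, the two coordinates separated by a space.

A=(0,0), D=(7.00,0)
θ=105°: B = A + 4.00·(cos105°, sin105°) = (-1.0353, 3.8637)
θ=105°: |BD| = 8.9159
θ=105°: circle(B,5.00) ∩ circle(D,7.00): a=3.1121, h=3.9134
θ=105°:   candidates: C₊=(3.4653,6.0420) cross=34.892; C₋=(0.0735,-1.0118) cross=-34.892
θ=105°:   branch + wants cross > 0 → take C=(3.4653,6.0420) (cross=34.892)
θ=105°: ex = (C−B)/|BC| = (0.9001,0.4357); ey = (-0.4357,0.9001)
θ=105°: P = B + 1.63·ex + 2.21·ey = (-0.5309,6.5631)
θ=159°: B = A + 4.00·(cos159°, sin159°) = (-3.7343, 1.4335)
θ=159°: |BD| = 10.8296
θ=159°: circle(B,5.00) ∩ circle(D,7.00): a=4.3067, h=2.5401
θ=159°:   candidates: C₊=(0.8707,3.3811) cross=27.508; C₋=(0.1983,-1.6543) cross=-27.508
θ=159°:   branch + wants cross > 0 → take C=(0.8707,3.3811) (cross=27.508)
θ=159°: ex = (C−B)/|BC| = (0.9210,0.3895); ey = (-0.3895,0.9210)
θ=159°: P = B + 1.63·ex + 2.21·ey = (-3.0939,4.1038)
θ=317°: B = A + 4.00·(cos317°, sin317°) = (2.9254, -2.7280)
θ=317°: |BD| = 4.9035
θ=317°: circle(B,5.00) ∩ circle(D,7.00): a=0.0045, h=5.0000
θ=317°:   candidates: C₊=(0.1475,1.4293) cross=24.517; C₋=(5.7108,-6.8803) cross=-24.517
θ=317°:   branch + wants cross > 0 → take C=(0.1475,1.4293) (cross=24.517)
θ=317°: ex = (C−B)/|BC| = (-0.5556,0.8315); ey = (-0.8315,-0.5556)
θ=317°: P = B + 1.63·ex + 2.21·ey = (0.1823,-2.6006)

θ=105°: -0.53 6.56
θ=159°: -3.09 4.10
θ=317°: 0.18 -2.60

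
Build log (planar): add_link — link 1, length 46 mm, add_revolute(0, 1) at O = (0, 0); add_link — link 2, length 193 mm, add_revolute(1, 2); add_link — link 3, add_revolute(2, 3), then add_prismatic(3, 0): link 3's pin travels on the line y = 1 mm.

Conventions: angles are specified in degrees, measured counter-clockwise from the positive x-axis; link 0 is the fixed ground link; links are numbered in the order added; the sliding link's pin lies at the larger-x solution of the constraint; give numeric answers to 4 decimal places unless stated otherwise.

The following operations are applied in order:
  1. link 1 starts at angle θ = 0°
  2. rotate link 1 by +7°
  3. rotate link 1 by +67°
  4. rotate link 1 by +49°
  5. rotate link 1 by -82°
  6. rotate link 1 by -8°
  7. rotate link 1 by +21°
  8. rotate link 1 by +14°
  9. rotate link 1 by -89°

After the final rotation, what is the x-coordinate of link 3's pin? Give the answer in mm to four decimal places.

geometry: r = 46 mm, L = 193 mm, e = 1 mm; θ starts at 0°
rotate link 1 by +7°: θ ← 0° +7° = 7°
rotate link 1 by +67°: θ ← 7° +67° = 74°
rotate link 1 by +49°: θ ← 74° +49° = 123°
rotate link 1 by -82°: θ ← 123° -82° = 41°
rotate link 1 by -8°: θ ← 41° -8° = 33°
rotate link 1 by +21°: θ ← 33° +21° = 54°
rotate link 1 by +14°: θ ← 54° +14° = 68°
rotate link 1 by -89°: θ ← 68° -89° = -21°
crank pin P = (r cos θ, r sin θ) = (42.944700, -16.484926)
h = r sin θ − e = -16.484926 − 1 = -17.484926
x = r cos θ + √(L² − h²) = 42.944700 + 192.206341 = 235.151040

235.1510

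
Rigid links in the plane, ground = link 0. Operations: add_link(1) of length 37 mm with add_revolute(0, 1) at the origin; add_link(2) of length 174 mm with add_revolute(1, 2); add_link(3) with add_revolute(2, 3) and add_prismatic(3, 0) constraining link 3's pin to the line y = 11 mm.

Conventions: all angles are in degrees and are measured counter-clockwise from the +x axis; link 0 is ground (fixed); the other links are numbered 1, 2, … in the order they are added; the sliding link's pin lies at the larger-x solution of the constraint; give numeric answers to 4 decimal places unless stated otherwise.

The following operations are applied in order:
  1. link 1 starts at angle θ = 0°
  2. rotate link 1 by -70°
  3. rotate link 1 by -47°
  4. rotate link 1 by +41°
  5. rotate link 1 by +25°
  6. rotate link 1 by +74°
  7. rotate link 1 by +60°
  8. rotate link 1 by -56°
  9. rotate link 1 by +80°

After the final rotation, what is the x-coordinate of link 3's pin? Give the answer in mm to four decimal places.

geometry: r = 37 mm, L = 174 mm, e = 11 mm; θ starts at 0°
rotate link 1 by -70°: θ ← 0° -70° = -70°
rotate link 1 by -47°: θ ← -70° -47° = -117°
rotate link 1 by +41°: θ ← -117° +41° = -76°
rotate link 1 by +25°: θ ← -76° +25° = -51°
rotate link 1 by +74°: θ ← -51° +74° = 23°
rotate link 1 by +60°: θ ← 23° +60° = 83°
rotate link 1 by -56°: θ ← 83° -56° = 27°
rotate link 1 by +80°: θ ← 27° +80° = 107°
crank pin P = (r cos θ, r sin θ) = (-10.817753, 35.383276)
h = r sin θ − e = 35.383276 − 11 = 24.383276
x = r cos θ + √(L² − h²) = -10.817753 + 172.283069 = 161.465316

161.4653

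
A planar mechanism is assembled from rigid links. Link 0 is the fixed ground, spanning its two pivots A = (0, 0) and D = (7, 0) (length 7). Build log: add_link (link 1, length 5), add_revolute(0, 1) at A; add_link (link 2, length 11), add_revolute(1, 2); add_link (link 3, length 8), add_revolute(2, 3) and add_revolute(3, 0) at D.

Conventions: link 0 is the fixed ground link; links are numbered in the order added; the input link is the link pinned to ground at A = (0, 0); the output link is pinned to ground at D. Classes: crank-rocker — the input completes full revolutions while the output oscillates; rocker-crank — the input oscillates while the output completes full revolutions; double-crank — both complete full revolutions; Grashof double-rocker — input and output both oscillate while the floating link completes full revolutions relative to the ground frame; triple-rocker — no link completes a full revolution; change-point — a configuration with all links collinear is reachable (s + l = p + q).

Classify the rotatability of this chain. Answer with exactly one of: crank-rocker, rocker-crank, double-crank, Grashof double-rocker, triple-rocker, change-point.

lengths: ground=7, input=5, coupler=11, output=8
sorted: s=5 (shortest), l=11 (longest), p+q=15
s + l = 16 vs p + q = 15
s + l > p + q → non-Grashof → no link fully rotates → triple-rocker

triple-rocker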